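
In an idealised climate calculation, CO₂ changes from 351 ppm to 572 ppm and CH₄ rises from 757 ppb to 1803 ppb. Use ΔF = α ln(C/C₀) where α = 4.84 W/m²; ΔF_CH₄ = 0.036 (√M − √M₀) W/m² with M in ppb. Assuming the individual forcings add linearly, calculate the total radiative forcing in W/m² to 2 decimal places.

ΔF = 2.90 W/m²

CO₂: 4.84 × ln(572/351) = 4.84 × ln(1.62963) = 4.84 × 0.48835 = 2.3636 W/m².
CH₄: 0.036 × (√1803 − √757) = 0.036 × (42.4617 − 27.5136) = 0.036 × 14.9481 = 0.5381 W/m².
Total ΔF = 2.3636 + 0.5381 = 2.9017 W/m².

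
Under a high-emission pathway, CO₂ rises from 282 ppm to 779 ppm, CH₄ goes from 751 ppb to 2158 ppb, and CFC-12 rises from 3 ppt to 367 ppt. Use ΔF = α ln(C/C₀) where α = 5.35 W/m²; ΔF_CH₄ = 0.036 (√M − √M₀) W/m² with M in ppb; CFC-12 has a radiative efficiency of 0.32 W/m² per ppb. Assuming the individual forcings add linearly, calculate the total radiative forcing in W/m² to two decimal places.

ΔF = 6.24 W/m²

CO₂: 5.35 × ln(779/282) = 5.35 × ln(2.76241) = 5.35 × 1.01610 = 5.4361 W/m².
CH₄: 0.036 × (√2158 − √751) = 0.036 × (46.4543 − 27.4044) = 0.036 × 19.0499 = 0.6858 W/m².
CFC-12: Δ = 367 − 3 = 364 ppt = 0.364 ppb; ΔF = 0.32 × 0.364 = 0.1165 W/m².
Total ΔF = 5.4361 + 0.6858 + 0.1165 = 6.2384 W/m².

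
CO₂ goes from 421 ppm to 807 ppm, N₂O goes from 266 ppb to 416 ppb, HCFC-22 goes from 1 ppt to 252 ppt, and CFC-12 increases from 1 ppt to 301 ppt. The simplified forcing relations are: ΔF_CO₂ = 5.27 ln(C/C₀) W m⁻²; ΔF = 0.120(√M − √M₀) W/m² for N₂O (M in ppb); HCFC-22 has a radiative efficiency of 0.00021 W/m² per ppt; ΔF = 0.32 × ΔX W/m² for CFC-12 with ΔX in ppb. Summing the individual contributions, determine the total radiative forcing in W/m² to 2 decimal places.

CO₂: 5.27 × ln(807/421) = 5.27 × ln(1.91686) = 5.27 × 0.65069 = 3.4291 W/m².
N₂O: 0.120 × (√416 − √266) = 0.120 × (20.3961 − 16.3095) = 0.120 × 4.0866 = 0.4904 W/m².
HCFC-22: ΔF = 0.00021 × (252 − 1) = 0.00021 × 251 = 0.0527 W/m².
CFC-12: Δ = 301 − 1 = 300 ppt = 0.300 ppb; ΔF = 0.32 × 0.300 = 0.0960 W/m².
Total ΔF = 3.4291 + 0.4904 + 0.0527 + 0.0960 = 4.0682 W/m².

ΔF = 4.07 W/m²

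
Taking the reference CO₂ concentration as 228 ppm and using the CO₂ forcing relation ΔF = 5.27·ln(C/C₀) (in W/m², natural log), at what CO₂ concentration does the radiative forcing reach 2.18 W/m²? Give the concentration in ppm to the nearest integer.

C ≈ 345 ppm

Set 5.27 ln(C/228) = 2.18, so ln(C/228) = 2.18/5.27 = 0.41366.
Then C/228 = e^0.41366 = 1.51234, giving C = 228 × 1.51234 = 344.81 ppm.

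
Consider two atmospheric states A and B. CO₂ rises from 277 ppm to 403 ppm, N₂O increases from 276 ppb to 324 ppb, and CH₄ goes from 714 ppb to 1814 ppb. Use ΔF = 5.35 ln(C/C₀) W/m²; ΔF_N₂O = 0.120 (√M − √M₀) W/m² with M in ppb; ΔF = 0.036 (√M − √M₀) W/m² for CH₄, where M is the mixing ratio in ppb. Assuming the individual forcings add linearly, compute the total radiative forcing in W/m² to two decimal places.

CO₂: 5.35 × ln(403/277) = 5.35 × ln(1.45487) = 5.35 × 0.37492 = 2.0058 W/m².
N₂O: 0.120 × (√324 − √276) = 0.120 × (18.0000 − 16.6132) = 0.120 × 1.3868 = 0.1664 W/m².
CH₄: 0.036 × (√1814 − √714) = 0.036 × (42.5911 − 26.7208) = 0.036 × 15.8703 = 0.5713 W/m².
Total ΔF = 2.0058 + 0.1664 + 0.5713 = 2.7435 W/m².

ΔF = 2.74 W/m²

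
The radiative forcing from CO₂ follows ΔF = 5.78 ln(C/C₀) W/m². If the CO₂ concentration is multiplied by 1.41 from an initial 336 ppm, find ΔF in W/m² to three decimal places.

ΔF = 5.78 × ln(1.41) = 5.78 × 0.34359 = 1.9860 W/m².

ΔF = 1.986 W/m²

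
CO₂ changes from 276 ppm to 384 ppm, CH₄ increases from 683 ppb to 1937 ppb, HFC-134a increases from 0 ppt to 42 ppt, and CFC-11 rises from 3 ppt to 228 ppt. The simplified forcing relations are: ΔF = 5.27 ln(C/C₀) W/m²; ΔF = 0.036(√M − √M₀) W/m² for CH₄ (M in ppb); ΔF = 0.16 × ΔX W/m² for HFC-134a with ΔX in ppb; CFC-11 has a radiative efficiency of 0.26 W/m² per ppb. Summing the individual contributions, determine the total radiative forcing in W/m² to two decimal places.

ΔF = 2.45 W/m²

CO₂: 5.27 × ln(384/276) = 5.27 × ln(1.39130) = 5.27 × 0.33024 = 1.7404 W/m².
CH₄: 0.036 × (√1937 − √683) = 0.036 × (44.0114 − 26.1343) = 0.036 × 17.8771 = 0.6436 W/m².
HFC-134a: Δ = 42 − 0 = 42 ppt = 0.042 ppb; ΔF = 0.16 × 0.042 = 0.0067 W/m².
CFC-11: Δ = 228 − 3 = 225 ppt = 0.225 ppb; ΔF = 0.26 × 0.225 = 0.0585 W/m².
Total ΔF = 1.7404 + 0.6436 + 0.0067 + 0.0585 = 2.4492 W/m².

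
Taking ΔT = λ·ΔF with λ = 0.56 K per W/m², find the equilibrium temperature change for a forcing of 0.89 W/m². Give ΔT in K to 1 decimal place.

ΔT = 0.5 K

ΔT = λ ΔF = 0.56 × 0.89 = 0.4984 K.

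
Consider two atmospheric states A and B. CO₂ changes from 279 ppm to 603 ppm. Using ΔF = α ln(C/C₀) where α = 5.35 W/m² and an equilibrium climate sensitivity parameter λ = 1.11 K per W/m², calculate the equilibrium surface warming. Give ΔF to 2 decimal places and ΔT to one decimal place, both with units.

CO₂: 5.35 × ln(603/279) = 5.35 × ln(2.16129) = 5.35 × 0.77071 = 4.1233 W/m².
ΔT = λ ΔF = 1.11 × 4.12 = 4.5732 K.

ΔF = 4.12 W/m²; ΔT = 4.6 K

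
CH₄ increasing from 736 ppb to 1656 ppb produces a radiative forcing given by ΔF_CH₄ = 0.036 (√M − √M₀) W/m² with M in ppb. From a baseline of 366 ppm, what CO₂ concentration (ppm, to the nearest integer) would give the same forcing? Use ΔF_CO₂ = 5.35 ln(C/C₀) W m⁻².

CH₄ forcing: 0.036 × (√1656 − √736) = 0.036 × (40.6940 − 27.1293) = 0.036 × 13.5647 = 0.48833 W/m².
Set 5.35 ln(C/366) = 0.48833: ln(C/366) = 0.48833/5.35 = 0.09128, so C = 366 × e^0.09128 = 366 × 1.09558 = 400.98 ppm.

C ≈ 401 ppm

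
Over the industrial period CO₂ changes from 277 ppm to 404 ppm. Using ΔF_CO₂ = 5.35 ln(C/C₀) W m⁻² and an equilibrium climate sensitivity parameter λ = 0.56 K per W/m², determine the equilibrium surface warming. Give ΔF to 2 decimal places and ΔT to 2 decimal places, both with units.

ΔF = 2.02 W/m²; ΔT = 1.13 K

CO₂: 5.35 × ln(404/277) = 5.35 × ln(1.45848) = 5.35 × 0.37739 = 2.0190 W/m².
ΔT = λ ΔF = 0.56 × 2.02 = 1.1312 K.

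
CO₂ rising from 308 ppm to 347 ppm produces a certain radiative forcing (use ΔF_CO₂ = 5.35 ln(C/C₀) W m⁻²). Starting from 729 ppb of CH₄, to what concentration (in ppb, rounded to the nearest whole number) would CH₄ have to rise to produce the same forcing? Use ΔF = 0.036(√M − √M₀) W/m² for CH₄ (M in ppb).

M ≈ 2000 ppb

CO₂ forcing: 5.35 × ln(347/308) = 5.35 × 0.119225 = 0.63785 W/m².
Set 0.036(√M − √729) = 0.63785: √M = 0.63785/0.036 + √729 = 17.7181 + 27.0000 = 44.7181.
M = (44.7181)² = 1999.71 ppb.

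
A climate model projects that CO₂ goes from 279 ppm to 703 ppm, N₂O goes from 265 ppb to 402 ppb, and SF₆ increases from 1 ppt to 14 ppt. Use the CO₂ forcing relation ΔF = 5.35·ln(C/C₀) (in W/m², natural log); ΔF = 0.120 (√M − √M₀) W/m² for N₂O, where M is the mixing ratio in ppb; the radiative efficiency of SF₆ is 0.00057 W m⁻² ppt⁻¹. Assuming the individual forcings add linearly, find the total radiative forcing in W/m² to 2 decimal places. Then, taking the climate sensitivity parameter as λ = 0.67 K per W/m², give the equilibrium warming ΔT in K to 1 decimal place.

ΔF = 5.40 W/m²; ΔT = 3.6 K

CO₂: 5.35 × ln(703/279) = 5.35 × ln(2.51971) = 5.35 × 0.92414 = 4.9441 W/m².
N₂O: 0.120 × (√402 − √265) = 0.120 × (20.0499 − 16.2788) = 0.120 × 3.7711 = 0.4525 W/m².
SF₆: ΔF = 0.00057 × (14 − 1) = 0.00057 × 13 = 0.0074 W/m².
Total ΔF = 4.9441 + 0.4525 + 0.0074 = 5.4040 W/m².
ΔT = λ ΔF = 0.67 × 5.40 = 3.6180 K.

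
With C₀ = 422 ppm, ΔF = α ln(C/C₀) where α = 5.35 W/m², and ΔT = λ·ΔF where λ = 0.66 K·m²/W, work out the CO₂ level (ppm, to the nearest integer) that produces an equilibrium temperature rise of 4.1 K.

C ≈ 1348 ppm

Required forcing: ΔF = ΔT/λ = 4.1/0.66 = 6.2121 W/m².
Then ln(C/422) = ΔF/5.35 = 6.2121/5.35 = 1.16114.
So C = 422 × e^1.16114 = 422 × 3.19357 = 1347.69 ppm.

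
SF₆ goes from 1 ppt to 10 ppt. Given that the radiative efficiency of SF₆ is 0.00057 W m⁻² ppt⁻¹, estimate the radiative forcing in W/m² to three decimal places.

SF₆: ΔF = 0.00057 × (10 − 1) = 0.00057 × 9 = 0.0051 W/m².

ΔF = 0.005 W/m²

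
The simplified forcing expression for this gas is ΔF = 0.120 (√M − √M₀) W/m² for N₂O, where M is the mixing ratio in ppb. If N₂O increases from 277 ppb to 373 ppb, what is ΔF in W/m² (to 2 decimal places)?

N₂O: 0.120 × (√373 − √277) = 0.120 × (19.3132 − 16.6433) = 0.120 × 2.6699 = 0.3204 W/m².

ΔF = 0.32 W/m²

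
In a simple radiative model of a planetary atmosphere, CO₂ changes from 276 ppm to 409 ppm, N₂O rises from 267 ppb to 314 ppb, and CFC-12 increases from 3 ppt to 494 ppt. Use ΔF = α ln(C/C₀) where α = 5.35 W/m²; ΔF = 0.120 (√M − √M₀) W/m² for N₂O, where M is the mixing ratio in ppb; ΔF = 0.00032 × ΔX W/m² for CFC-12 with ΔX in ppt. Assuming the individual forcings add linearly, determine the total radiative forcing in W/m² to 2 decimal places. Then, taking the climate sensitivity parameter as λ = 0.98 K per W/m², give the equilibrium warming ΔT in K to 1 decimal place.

CO₂: 5.35 × ln(409/276) = 5.35 × ln(1.48188) = 5.35 × 0.39331 = 2.1042 W/m².
N₂O: 0.120 × (√314 − √267) = 0.120 × (17.7200 − 16.3401) = 0.120 × 1.3799 = 0.1656 W/m².
CFC-12: ΔF = 0.00032 × (494 − 3) = 0.00032 × 491 = 0.1571 W/m².
Total ΔF = 2.1042 + 0.1656 + 0.1571 = 2.4269 W/m².
ΔT = λ ΔF = 0.98 × 2.43 = 2.3814 K.

ΔF = 2.43 W/m²; ΔT = 2.4 K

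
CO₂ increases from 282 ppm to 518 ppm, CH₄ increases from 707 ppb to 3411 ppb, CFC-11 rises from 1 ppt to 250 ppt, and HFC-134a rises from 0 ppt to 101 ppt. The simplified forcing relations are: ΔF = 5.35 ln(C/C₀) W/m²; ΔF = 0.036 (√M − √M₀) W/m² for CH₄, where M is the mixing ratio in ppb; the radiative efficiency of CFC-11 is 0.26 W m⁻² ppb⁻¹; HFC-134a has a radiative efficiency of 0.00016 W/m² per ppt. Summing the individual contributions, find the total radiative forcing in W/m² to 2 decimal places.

ΔF = 4.48 W/m²

CO₂: 5.35 × ln(518/282) = 5.35 × ln(1.83688) = 5.35 × 0.60807 = 3.2532 W/m².
CH₄: 0.036 × (√3411 − √707) = 0.036 × (58.4038 − 26.5895) = 0.036 × 31.8143 = 1.1453 W/m².
CFC-11: Δ = 250 − 1 = 249 ppt = 0.249 ppb; ΔF = 0.26 × 0.249 = 0.0647 W/m².
HFC-134a: ΔF = 0.00016 × (101 − 0) = 0.00016 × 101 = 0.0162 W/m².
Total ΔF = 3.2532 + 1.1453 + 0.0647 + 0.0162 = 4.4794 W/m².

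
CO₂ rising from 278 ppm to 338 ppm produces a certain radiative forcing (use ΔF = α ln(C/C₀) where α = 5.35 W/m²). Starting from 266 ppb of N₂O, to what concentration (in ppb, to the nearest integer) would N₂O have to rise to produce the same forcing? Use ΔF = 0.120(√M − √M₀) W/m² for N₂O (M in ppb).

CO₂ forcing: 5.35 × ln(338/278) = 5.35 × 0.195425 = 1.04552 W/m².
Set 0.120(√M − √266) = 1.04552: √M = 1.04552/0.120 + √266 = 8.7127 + 16.3095 = 25.0222.
M = (25.0222)² = 626.11 ppb.

M ≈ 626 ppb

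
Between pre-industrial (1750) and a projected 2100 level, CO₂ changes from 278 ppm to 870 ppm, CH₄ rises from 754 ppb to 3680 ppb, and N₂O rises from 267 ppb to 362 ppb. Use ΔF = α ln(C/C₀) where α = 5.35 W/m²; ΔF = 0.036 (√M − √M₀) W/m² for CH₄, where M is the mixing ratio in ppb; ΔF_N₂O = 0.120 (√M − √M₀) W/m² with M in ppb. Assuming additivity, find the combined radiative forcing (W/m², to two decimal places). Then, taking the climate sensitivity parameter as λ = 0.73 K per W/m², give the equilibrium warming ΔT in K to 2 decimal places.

ΔF = 7.62 W/m²; ΔT = 5.56 K

CO₂: 5.35 × ln(870/278) = 5.35 × ln(3.12950) = 5.35 × 1.14087 = 6.1037 W/m².
CH₄: 0.036 × (√3680 − √754) = 0.036 × (60.6630 − 27.4591) = 0.036 × 33.2039 = 1.1953 W/m².
N₂O: 0.120 × (√362 − √267) = 0.120 × (19.0263 − 16.3401) = 0.120 × 2.6862 = 0.3223 W/m².
Total ΔF = 6.1037 + 1.1953 + 0.3223 = 7.6213 W/m².
ΔT = λ ΔF = 0.73 × 7.62 = 5.5626 K.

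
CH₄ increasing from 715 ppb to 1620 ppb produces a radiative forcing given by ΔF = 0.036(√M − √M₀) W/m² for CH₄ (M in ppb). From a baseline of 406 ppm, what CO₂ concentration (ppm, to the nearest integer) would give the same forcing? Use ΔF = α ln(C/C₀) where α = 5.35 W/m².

CH₄ forcing: 0.036 × (√1620 − √715) = 0.036 × (40.2492 − 26.7395) = 0.036 × 13.5097 = 0.48635 W/m².
Set 5.35 ln(C/406) = 0.48635: ln(C/406) = 0.48635/5.35 = 0.09091, so C = 406 × e^0.09091 = 406 × 1.09517 = 444.64 ppm.

C ≈ 445 ppm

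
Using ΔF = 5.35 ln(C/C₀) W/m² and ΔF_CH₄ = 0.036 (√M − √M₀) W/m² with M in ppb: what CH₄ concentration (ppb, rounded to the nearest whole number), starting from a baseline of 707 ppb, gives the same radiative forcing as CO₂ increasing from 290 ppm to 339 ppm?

CO₂ forcing: 5.35 × ln(339/290) = 5.35 × 0.156119 = 0.83524 W/m².
Set 0.036(√M − √707) = 0.83524: √M = 0.83524/0.036 + √707 = 23.2011 + 26.5895 = 49.7906.
M = (49.7906)² = 2479.10 ppb.

M ≈ 2479 ppb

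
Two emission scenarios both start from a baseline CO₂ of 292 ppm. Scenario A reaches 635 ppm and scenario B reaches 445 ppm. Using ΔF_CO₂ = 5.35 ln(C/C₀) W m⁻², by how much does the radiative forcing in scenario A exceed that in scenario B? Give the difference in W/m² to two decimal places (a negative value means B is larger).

ΔF_A − ΔF_B = 1.90 W/m²

ΔF_A = 5.35 ln(635/292) = 5.35 × 0.77687 = 4.1563 W/m².
ΔF_B = 5.35 ln(445/292) = 5.35 × 0.42132 = 2.2541 W/m².
Difference: 4.1563 − 2.2541 = 1.9022 W/m².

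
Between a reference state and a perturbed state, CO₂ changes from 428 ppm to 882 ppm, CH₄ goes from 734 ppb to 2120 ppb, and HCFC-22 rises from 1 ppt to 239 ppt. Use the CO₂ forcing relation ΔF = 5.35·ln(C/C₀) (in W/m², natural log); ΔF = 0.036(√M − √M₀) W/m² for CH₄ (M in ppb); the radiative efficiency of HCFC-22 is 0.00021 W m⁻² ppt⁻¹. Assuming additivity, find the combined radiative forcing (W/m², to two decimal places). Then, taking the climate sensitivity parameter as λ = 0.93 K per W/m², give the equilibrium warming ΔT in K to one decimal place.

ΔF = 4.60 W/m²; ΔT = 4.3 K

CO₂: 5.35 × ln(882/428) = 5.35 × ln(2.06075) = 5.35 × 0.72307 = 3.8684 W/m².
CH₄: 0.036 × (√2120 − √734) = 0.036 × (46.0435 − 27.0924) = 0.036 × 18.9511 = 0.6822 W/m².
HCFC-22: ΔF = 0.00021 × (239 − 1) = 0.00021 × 238 = 0.0500 W/m².
Total ΔF = 3.8684 + 0.6822 + 0.0500 = 4.6006 W/m².
ΔT = λ ΔF = 0.93 × 4.60 = 4.2780 K.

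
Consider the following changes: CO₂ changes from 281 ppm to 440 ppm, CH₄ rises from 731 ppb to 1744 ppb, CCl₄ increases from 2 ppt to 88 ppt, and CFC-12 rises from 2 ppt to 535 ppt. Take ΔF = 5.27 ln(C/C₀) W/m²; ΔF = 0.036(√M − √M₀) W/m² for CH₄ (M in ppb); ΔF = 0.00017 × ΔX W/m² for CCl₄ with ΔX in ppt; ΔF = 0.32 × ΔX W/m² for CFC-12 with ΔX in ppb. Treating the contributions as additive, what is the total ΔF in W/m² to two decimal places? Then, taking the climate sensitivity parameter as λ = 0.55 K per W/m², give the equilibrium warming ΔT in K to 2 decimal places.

CO₂: 5.27 × ln(440/281) = 5.27 × ln(1.56584) = 5.27 × 0.44842 = 2.3632 W/m².
CH₄: 0.036 × (√1744 − √731) = 0.036 × (41.7612 − 27.0370) = 0.036 × 14.7242 = 0.5301 W/m².
CCl₄: ΔF = 0.00017 × (88 − 2) = 0.00017 × 86 = 0.0146 W/m².
CFC-12: Δ = 535 − 2 = 533 ppt = 0.533 ppb; ΔF = 0.32 × 0.533 = 0.1706 W/m².
Total ΔF = 2.3632 + 0.5301 + 0.0146 + 0.1706 = 3.0785 W/m².
ΔT = λ ΔF = 0.55 × 3.08 = 1.6940 K.

ΔF = 3.08 W/m²; ΔT = 1.69 K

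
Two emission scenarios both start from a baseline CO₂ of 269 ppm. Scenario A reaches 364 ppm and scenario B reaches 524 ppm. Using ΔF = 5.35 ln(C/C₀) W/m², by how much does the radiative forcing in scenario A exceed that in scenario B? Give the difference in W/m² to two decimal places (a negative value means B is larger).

ΔF_A − ΔF_B = -1.95 W/m²

ΔF_A = 5.35 ln(364/269) = 5.35 × 0.30244 = 1.6181 W/m².
ΔF_B = 5.35 ln(524/269) = 5.35 × 0.66678 = 3.5673 W/m².
Difference: 1.6181 − 3.5673 = -1.9492 W/m².
(Equivalently, ΔF_A − ΔF_B = 5.35 ln(364/524) = 5.35 × -0.36434 = -1.9492 W/m².)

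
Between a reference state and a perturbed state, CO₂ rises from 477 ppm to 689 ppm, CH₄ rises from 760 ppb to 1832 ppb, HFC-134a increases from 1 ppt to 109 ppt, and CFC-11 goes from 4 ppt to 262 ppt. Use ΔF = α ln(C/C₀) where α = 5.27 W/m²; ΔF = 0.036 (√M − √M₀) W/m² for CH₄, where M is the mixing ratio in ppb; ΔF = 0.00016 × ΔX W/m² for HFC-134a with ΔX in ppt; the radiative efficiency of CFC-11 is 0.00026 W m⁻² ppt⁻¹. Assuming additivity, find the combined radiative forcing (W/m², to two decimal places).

ΔF = 2.57 W/m²

CO₂: 5.27 × ln(689/477) = 5.27 × ln(1.44444) = 5.27 × 0.36772 = 1.9379 W/m².
CH₄: 0.036 × (√1832 − √760) = 0.036 × (42.8019 − 27.5681) = 0.036 × 15.2338 = 0.5484 W/m².
HFC-134a: ΔF = 0.00016 × (109 − 1) = 0.00016 × 108 = 0.0173 W/m².
CFC-11: ΔF = 0.00026 × (262 − 4) = 0.00026 × 258 = 0.0671 W/m².
Total ΔF = 1.9379 + 0.5484 + 0.0173 + 0.0671 = 2.5707 W/m².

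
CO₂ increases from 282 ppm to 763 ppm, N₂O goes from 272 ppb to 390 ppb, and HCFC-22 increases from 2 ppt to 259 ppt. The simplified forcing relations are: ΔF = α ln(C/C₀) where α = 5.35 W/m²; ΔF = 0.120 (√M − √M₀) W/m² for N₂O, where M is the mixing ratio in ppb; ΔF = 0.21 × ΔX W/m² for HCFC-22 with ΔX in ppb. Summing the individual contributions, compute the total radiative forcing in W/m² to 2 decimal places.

ΔF = 5.77 W/m²

CO₂: 5.35 × ln(763/282) = 5.35 × ln(2.70567) = 5.35 × 0.99535 = 5.3251 W/m².
N₂O: 0.120 × (√390 − √272) = 0.120 × (19.7484 − 16.4924) = 0.120 × 3.2560 = 0.3907 W/m².
HCFC-22: Δ = 259 − 2 = 257 ppt = 0.257 ppb; ΔF = 0.21 × 0.257 = 0.0540 W/m².
Total ΔF = 5.3251 + 0.3907 + 0.0540 = 5.7698 W/m².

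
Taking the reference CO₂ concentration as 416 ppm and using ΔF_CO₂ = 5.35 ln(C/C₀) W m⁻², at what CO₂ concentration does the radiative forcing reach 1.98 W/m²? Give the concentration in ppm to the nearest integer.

Set 5.35 ln(C/416) = 1.98, so ln(C/416) = 1.98/5.35 = 0.37009.
Then C/416 = e^0.37009 = 1.44786, giving C = 416 × 1.44786 = 602.31 ppm.

C ≈ 602 ppm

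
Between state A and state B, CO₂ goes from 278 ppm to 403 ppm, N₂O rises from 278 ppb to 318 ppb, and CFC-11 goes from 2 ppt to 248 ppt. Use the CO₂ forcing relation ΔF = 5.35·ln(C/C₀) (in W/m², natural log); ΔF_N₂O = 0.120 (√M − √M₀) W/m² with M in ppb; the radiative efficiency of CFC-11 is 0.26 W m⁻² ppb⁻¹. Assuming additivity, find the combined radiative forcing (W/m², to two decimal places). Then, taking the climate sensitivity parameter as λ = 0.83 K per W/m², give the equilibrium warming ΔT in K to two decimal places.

CO₂: 5.35 × ln(403/278) = 5.35 × ln(1.44964) = 5.35 × 0.37132 = 1.9866 W/m².
N₂O: 0.120 × (√318 − √278) = 0.120 × (17.8326 − 16.6733) = 0.120 × 1.1593 = 0.1391 W/m².
CFC-11: Δ = 248 − 2 = 246 ppt = 0.246 ppb; ΔF = 0.26 × 0.246 = 0.0640 W/m².
Total ΔF = 1.9866 + 0.1391 + 0.0640 = 2.1897 W/m².
ΔT = λ ΔF = 0.83 × 2.19 = 1.8177 K.

ΔF = 2.19 W/m²; ΔT = 1.82 K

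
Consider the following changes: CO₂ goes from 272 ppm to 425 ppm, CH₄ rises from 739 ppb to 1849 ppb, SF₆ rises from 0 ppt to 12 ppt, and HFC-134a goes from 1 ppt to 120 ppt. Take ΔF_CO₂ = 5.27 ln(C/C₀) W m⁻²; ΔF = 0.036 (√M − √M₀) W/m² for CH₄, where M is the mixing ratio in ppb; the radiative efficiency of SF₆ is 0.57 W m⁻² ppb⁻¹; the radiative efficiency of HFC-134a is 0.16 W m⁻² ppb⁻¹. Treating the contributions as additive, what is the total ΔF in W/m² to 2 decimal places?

ΔF = 2.95 W/m²

CO₂: 5.27 × ln(425/272) = 5.27 × ln(1.56250) = 5.27 × 0.44629 = 2.3519 W/m².
CH₄: 0.036 × (√1849 − √739) = 0.036 × (43.0000 − 27.1846) = 0.036 × 15.8154 = 0.5694 W/m².
SF₆: Δ = 12 − 0 = 12 ppt = 0.012 ppb; ΔF = 0.57 × 0.012 = 0.0068 W/m².
HFC-134a: Δ = 120 − 1 = 119 ppt = 0.119 ppb; ΔF = 0.16 × 0.119 = 0.0190 W/m².
Total ΔF = 2.3519 + 0.5694 + 0.0068 + 0.0190 = 2.9471 W/m².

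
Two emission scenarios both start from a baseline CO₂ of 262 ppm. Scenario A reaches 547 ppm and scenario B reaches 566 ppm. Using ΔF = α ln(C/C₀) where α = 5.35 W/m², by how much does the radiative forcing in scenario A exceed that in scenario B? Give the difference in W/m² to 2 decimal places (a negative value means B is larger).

ΔF_A − ΔF_B = -0.18 W/m²

ΔF_A = 5.35 ln(547/262) = 5.35 × 0.73610 = 3.9381 W/m².
ΔF_B = 5.35 ln(566/262) = 5.35 × 0.77025 = 4.1208 W/m².
Difference: 3.9381 − 4.1208 = -0.1827 W/m².
(Equivalently, ΔF_A − ΔF_B = 5.35 ln(547/566) = 5.35 × -0.03415 = -0.1827 W/m².)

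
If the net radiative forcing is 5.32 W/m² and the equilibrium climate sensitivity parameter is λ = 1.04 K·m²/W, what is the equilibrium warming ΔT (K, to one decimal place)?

ΔT = λ ΔF = 1.04 × 5.32 = 5.5328 K.

ΔT = 5.5 K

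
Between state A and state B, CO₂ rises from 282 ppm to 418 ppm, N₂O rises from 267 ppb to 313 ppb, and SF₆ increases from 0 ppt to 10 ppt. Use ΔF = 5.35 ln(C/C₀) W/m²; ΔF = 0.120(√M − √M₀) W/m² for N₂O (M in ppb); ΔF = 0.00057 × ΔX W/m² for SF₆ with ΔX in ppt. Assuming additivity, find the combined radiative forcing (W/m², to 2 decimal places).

ΔF = 2.27 W/m²

CO₂: 5.35 × ln(418/282) = 5.35 × ln(1.48227) = 5.35 × 0.39357 = 2.1056 W/m².
N₂O: 0.120 × (√313 − √267) = 0.120 × (17.6918 − 16.3401) = 0.120 × 1.3517 = 0.1622 W/m².
SF₆: ΔF = 0.00057 × (10 − 0) = 0.00057 × 10 = 0.0057 W/m².
Total ΔF = 2.1056 + 0.1622 + 0.0057 = 2.2735 W/m².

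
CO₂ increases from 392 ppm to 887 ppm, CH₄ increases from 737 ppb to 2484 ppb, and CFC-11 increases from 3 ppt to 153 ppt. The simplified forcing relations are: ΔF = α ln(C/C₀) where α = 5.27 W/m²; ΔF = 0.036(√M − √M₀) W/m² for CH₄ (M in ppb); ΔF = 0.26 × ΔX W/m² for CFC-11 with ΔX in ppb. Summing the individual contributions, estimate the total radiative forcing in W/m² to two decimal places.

CO₂: 5.27 × ln(887/392) = 5.27 × ln(2.26276) = 5.27 × 0.81659 = 4.3034 W/m².
CH₄: 0.036 × (√2484 − √737) = 0.036 × (49.8397 − 27.1477) = 0.036 × 22.6920 = 0.8169 W/m².
CFC-11: Δ = 153 − 3 = 150 ppt = 0.150 ppb; ΔF = 0.26 × 0.150 = 0.0390 W/m².
Total ΔF = 4.3034 + 0.8169 + 0.0390 = 5.1593 W/m².

ΔF = 5.16 W/m²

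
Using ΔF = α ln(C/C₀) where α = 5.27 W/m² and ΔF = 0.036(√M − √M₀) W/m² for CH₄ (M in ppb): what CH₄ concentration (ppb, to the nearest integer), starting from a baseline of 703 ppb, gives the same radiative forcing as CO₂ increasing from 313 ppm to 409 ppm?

CO₂ forcing: 5.27 × ln(409/313) = 5.27 × 0.267512 = 1.40979 W/m².
Set 0.036(√M − √703) = 1.40979: √M = 1.40979/0.036 + √703 = 39.1608 + 26.5141 = 65.6749.
M = (65.6749)² = 4313.19 ppb.

M ≈ 4313 ppb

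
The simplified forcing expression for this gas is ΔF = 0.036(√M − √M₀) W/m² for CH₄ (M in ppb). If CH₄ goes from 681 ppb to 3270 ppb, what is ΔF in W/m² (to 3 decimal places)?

ΔF = 1.119 W/m²

CH₄: 0.036 × (√3270 − √681) = 0.036 × (57.1839 − 26.0960) = 0.036 × 31.0879 = 1.1192 W/m².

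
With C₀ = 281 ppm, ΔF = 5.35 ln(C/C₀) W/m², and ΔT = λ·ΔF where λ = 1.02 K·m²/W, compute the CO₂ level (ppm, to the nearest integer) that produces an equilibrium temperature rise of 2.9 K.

Required forcing: ΔF = ΔT/λ = 2.9/1.02 = 2.8431 W/m².
Then ln(C/281) = ΔF/5.35 = 2.8431/5.35 = 0.53142.
So C = 281 × e^0.53142 = 281 × 1.70135 = 478.08 ppm.

C ≈ 478 ppm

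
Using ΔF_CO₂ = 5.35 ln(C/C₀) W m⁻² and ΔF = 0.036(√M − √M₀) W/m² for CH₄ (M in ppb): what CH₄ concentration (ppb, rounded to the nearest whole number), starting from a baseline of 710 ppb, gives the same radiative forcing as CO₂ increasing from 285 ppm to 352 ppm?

M ≈ 3367 ppb

CO₂ forcing: 5.35 × ln(352/285) = 5.35 × 0.211142 = 1.12961 W/m².
Set 0.036(√M − √710) = 1.12961: √M = 1.12961/0.036 + √710 = 31.3781 + 26.6458 = 58.0239.
M = (58.0239)² = 3366.77 ppb.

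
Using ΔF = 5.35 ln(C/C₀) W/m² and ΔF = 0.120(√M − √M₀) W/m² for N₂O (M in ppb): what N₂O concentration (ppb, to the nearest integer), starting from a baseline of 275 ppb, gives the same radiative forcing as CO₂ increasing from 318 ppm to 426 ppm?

CO₂ forcing: 5.35 × ln(426/318) = 5.35 × 0.292388 = 1.56428 W/m².
Set 0.120(√M − √275) = 1.56428: √M = 1.56428/0.120 + √275 = 13.0357 + 16.5831 = 29.6188.
M = (29.6188)² = 877.27 ppb.

M ≈ 877 ppb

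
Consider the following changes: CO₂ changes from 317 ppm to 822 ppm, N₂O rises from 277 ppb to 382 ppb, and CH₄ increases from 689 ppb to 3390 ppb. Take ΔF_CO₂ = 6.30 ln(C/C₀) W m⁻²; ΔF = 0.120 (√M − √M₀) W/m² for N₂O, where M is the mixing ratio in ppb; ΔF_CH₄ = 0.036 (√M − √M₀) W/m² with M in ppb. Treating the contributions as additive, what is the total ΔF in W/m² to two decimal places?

CO₂: 6.30 × ln(822/317) = 6.30 × ln(2.59306) = 6.30 × 0.95284 = 6.0029 W/m².
N₂O: 0.120 × (√382 − √277) = 0.120 × (19.5448 − 16.6433) = 0.120 × 2.9015 = 0.3482 W/m².
CH₄: 0.036 × (√3390 − √689) = 0.036 × (58.2237 − 26.2488) = 0.036 × 31.9749 = 1.1511 W/m².
Total ΔF = 6.0029 + 0.3482 + 1.1511 = 7.5022 W/m².

ΔF = 7.50 W/m²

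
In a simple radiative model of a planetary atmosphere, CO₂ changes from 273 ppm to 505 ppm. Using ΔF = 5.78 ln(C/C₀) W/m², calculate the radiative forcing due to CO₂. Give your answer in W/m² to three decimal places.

CO₂: 5.78 × ln(505/273) = 5.78 × ln(1.84982) = 5.78 × 0.61509 = 3.5552 W/m².

ΔF = 3.555 W/m²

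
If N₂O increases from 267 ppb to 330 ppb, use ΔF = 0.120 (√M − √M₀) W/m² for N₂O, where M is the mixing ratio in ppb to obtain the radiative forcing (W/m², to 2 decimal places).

N₂O: 0.120 × (√330 − √267) = 0.120 × (18.1659 − 16.3401) = 0.120 × 1.8258 = 0.2191 W/m².

ΔF = 0.22 W/m²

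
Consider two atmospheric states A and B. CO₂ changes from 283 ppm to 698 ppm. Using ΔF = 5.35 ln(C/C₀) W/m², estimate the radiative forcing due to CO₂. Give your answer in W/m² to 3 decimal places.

CO₂: 5.35 × ln(698/283) = 5.35 × ln(2.46643) = 5.35 × 0.90277 = 4.8298 W/m².

ΔF = 4.830 W/m²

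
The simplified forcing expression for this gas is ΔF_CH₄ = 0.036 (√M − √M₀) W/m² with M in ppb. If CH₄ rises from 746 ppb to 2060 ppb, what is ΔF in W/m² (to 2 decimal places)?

CH₄: 0.036 × (√2060 − √746) = 0.036 × (45.3872 − 27.3130) = 0.036 × 18.0742 = 0.6507 W/m².

ΔF = 0.65 W/m²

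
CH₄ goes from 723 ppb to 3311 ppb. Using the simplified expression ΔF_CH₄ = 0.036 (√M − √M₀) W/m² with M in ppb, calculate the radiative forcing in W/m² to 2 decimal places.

CH₄: 0.036 × (√3311 − √723) = 0.036 × (57.5413 − 26.8887) = 0.036 × 30.6526 = 1.1035 W/m².

ΔF = 1.10 W/m²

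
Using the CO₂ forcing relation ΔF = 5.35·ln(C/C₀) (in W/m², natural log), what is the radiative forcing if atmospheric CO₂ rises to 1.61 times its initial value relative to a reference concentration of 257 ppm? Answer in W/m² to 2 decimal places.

ΔF = 2.55 W/m²

ΔF = 5.35 × ln(1.61) = 5.35 × 0.47623 = 2.5478 W/m².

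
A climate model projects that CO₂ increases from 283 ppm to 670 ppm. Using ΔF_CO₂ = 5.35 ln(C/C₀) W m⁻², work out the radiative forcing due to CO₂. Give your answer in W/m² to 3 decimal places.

CO₂: 5.35 × ln(670/283) = 5.35 × ln(2.36749) = 5.35 × 0.86183 = 4.6108 W/m².

ΔF = 4.611 W/m²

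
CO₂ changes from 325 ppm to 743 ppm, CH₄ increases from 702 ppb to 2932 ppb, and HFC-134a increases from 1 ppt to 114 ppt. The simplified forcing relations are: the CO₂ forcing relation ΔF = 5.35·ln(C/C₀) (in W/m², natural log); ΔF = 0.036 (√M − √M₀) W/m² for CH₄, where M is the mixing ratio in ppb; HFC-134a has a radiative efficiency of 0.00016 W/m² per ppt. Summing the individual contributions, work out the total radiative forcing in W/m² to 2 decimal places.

CO₂: 5.35 × ln(743/325) = 5.35 × ln(2.28615) = 5.35 × 0.82687 = 4.4238 W/m².
CH₄: 0.036 × (√2932 − √702) = 0.036 × (54.1479 − 26.4953) = 0.036 × 27.6526 = 0.9955 W/m².
HFC-134a: ΔF = 0.00016 × (114 − 1) = 0.00016 × 113 = 0.0181 W/m².
Total ΔF = 4.4238 + 0.9955 + 0.0181 = 5.4374 W/m².

ΔF = 5.44 W/m²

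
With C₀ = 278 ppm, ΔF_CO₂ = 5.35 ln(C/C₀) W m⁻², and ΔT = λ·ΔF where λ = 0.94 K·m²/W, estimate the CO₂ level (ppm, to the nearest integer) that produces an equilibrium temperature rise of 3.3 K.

C ≈ 536 ppm

Required forcing: ΔF = ΔT/λ = 3.3/0.94 = 3.5106 W/m².
Then ln(C/278) = ΔF/5.35 = 3.5106/5.35 = 0.65619.
So C = 278 × e^0.65619 = 278 × 1.92743 = 535.83 ppm.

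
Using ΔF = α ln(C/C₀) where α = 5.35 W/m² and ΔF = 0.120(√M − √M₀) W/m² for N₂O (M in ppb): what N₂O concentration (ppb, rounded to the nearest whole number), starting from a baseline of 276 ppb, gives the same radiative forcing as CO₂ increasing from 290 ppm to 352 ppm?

M ≈ 638 ppb

CO₂ forcing: 5.35 × ln(352/290) = 5.35 × 0.193750 = 1.03656 W/m².
Set 0.120(√M − √276) = 1.03656: √M = 1.03656/0.120 + √276 = 8.6380 + 16.6132 = 25.2512.
M = (25.2512)² = 637.62 ppb.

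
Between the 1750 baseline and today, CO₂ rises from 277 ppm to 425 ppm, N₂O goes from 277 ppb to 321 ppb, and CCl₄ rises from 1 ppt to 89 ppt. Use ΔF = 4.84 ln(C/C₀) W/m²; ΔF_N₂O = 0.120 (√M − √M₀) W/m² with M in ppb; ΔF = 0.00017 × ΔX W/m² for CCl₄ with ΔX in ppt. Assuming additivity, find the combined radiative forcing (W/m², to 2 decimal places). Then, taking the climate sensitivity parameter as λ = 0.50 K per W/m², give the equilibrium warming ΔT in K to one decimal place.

ΔF = 2.24 W/m²; ΔT = 1.1 K

CO₂: 4.84 × ln(425/277) = 4.84 × ln(1.53430) = 4.84 × 0.42807 = 2.0719 W/m².
N₂O: 0.120 × (√321 − √277) = 0.120 × (17.9165 − 16.6433) = 0.120 × 1.2732 = 0.1528 W/m².
CCl₄: ΔF = 0.00017 × (89 − 1) = 0.00017 × 88 = 0.0150 W/m².
Total ΔF = 2.0719 + 0.1528 + 0.0150 = 2.2397 W/m².
ΔT = λ ΔF = 0.50 × 2.24 = 1.1200 K.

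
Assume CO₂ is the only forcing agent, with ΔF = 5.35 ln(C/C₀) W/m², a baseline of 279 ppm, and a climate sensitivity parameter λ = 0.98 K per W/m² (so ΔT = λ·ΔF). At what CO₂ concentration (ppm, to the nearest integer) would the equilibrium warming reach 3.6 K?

C ≈ 554 ppm

Required forcing: ΔF = ΔT/λ = 3.6/0.98 = 3.6735 W/m².
Then ln(C/279) = ΔF/5.35 = 3.6735/5.35 = 0.68664.
So C = 279 × e^0.68664 = 279 × 1.98703 = 554.38 ppm.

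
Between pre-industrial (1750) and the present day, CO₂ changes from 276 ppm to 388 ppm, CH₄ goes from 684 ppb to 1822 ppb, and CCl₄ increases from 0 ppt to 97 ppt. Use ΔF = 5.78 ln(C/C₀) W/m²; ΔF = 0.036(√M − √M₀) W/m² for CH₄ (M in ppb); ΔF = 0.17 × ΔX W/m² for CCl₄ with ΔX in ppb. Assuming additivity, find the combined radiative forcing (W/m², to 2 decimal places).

ΔF = 2.58 W/m²

CO₂: 5.78 × ln(388/276) = 5.78 × ln(1.40580) = 5.78 × 0.34061 = 1.9687 W/m².
CH₄: 0.036 × (√1822 − √684) = 0.036 × (42.6849 − 26.1534) = 0.036 × 16.5315 = 0.5951 W/m².
CCl₄: Δ = 97 − 0 = 97 ppt = 0.097 ppb; ΔF = 0.17 × 0.097 = 0.0165 W/m².
Total ΔF = 1.9687 + 0.5951 + 0.0165 = 2.5803 W/m².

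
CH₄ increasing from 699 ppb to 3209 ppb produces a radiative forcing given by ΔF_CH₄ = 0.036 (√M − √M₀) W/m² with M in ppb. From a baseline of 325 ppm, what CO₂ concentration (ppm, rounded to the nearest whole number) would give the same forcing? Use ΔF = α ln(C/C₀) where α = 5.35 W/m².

C ≈ 398 ppm

CH₄ forcing: 0.036 × (√3209 − √699) = 0.036 × (56.6480 − 26.4386) = 0.036 × 30.2094 = 1.08754 W/m².
Set 5.35 ln(C/325) = 1.08754: ln(C/325) = 1.08754/5.35 = 0.20328, so C = 325 × e^0.20328 = 325 × 1.22542 = 398.26 ppm.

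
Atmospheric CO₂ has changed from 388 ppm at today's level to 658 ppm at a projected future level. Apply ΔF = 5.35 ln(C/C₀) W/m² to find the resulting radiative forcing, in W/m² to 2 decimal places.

ΔF = 2.83 W/m²

CO₂ absorption bands are partially saturated, so forcing scales with the logarithm of the concentration ratio.
CO₂: 5.35 × ln(658/388) = 5.35 × ln(1.69588) = 5.35 × 0.52820 = 2.8259 W/m².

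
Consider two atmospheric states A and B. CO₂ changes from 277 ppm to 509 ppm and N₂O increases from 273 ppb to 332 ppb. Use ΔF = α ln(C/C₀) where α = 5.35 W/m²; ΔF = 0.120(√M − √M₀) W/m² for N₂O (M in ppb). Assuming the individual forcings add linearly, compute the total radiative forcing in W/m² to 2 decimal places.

ΔF = 3.46 W/m²

CO₂: 5.35 × ln(509/277) = 5.35 × ln(1.83755) = 5.35 × 0.60843 = 3.2551 W/m².
N₂O: 0.120 × (√332 − √273) = 0.120 × (18.2209 − 16.5227) = 0.120 × 1.6982 = 0.2038 W/m².
Total ΔF = 3.2551 + 0.2038 = 3.4589 W/m².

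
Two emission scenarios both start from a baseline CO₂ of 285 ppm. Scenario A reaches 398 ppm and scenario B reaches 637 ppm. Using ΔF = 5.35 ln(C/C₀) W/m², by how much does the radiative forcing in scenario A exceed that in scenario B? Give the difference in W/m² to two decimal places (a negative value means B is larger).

ΔF_A − ΔF_B = -2.52 W/m²

ΔF_A = 5.35 ln(398/285) = 5.35 × 0.33396 = 1.7867 W/m².
ΔF_B = 5.35 ln(637/285) = 5.35 × 0.80428 = 4.3029 W/m².
Difference: 1.7867 − 4.3029 = -2.5162 W/m².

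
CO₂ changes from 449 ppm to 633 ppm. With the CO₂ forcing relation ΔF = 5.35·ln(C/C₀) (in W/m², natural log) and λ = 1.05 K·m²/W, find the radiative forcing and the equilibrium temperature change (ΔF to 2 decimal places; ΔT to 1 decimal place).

ΔF = 1.84 W/m²; ΔT = 1.9 K

CO₂: 5.35 × ln(633/449) = 5.35 × ln(1.40980) = 5.35 × 0.34345 = 1.8375 W/m².
ΔT = λ ΔF = 1.05 × 1.84 = 1.9320 K.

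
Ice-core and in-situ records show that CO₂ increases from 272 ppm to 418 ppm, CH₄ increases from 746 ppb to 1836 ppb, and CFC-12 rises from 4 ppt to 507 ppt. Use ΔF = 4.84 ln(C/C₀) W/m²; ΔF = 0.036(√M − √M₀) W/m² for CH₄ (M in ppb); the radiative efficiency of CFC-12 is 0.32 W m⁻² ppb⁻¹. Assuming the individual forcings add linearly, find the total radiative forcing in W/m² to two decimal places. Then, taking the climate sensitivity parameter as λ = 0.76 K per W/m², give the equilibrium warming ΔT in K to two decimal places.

ΔF = 2.80 W/m²; ΔT = 2.13 K

CO₂: 4.84 × ln(418/272) = 4.84 × ln(1.53676) = 4.84 × 0.42968 = 2.0797 W/m².
CH₄: 0.036 × (√1836 − √746) = 0.036 × (42.8486 − 27.3130) = 0.036 × 15.5356 = 0.5593 W/m².
CFC-12: Δ = 507 − 4 = 503 ppt = 0.503 ppb; ΔF = 0.32 × 0.503 = 0.1610 W/m².
Total ΔF = 2.0797 + 0.5593 + 0.1610 = 2.8000 W/m².
ΔT = λ ΔF = 0.76 × 2.80 = 2.1280 K.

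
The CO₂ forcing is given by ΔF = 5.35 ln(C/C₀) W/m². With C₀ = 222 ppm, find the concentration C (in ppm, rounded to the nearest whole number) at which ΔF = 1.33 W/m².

C ≈ 285 ppm

Set 5.35 ln(C/222) = 1.33, so ln(C/222) = 1.33/5.35 = 0.24860.
Then C/222 = e^0.24860 = 1.28223, giving C = 222 × 1.28223 = 284.66 ppm.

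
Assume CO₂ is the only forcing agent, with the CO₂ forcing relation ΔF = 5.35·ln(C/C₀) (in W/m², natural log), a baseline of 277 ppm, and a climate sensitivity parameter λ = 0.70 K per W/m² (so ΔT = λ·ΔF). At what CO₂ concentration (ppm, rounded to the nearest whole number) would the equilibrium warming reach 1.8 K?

C ≈ 448 ppm

Required forcing: ΔF = ΔT/λ = 1.8/0.70 = 2.5714 W/m².
Then ln(C/277) = ΔF/5.35 = 2.5714/5.35 = 0.48064.
So C = 277 × e^0.48064 = 277 × 1.61711 = 447.94 ppm.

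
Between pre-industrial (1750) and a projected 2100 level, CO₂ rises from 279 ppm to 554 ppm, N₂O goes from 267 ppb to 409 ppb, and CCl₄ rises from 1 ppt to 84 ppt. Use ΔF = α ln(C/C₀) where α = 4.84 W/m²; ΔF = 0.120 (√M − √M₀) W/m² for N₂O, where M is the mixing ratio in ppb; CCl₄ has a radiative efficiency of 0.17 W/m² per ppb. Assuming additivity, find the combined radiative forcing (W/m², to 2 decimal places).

CO₂: 4.84 × ln(554/279) = 4.84 × ln(1.98566) = 4.84 × 0.68595 = 3.3200 W/m².
N₂O: 0.120 × (√409 − √267) = 0.120 × (20.2237 − 16.3401) = 0.120 × 3.8836 = 0.4660 W/m².
CCl₄: Δ = 84 − 1 = 83 ppt = 0.083 ppb; ΔF = 0.17 × 0.083 = 0.0141 W/m².
Total ΔF = 3.3200 + 0.4660 + 0.0141 = 3.8001 W/m².

ΔF = 3.80 W/m²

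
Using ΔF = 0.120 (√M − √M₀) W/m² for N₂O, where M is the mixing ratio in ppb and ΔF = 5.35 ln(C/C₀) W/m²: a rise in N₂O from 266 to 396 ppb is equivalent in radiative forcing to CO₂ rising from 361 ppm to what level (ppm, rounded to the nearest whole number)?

C ≈ 391 ppm

N₂O forcing: 0.120 × (√396 − √266) = 0.120 × (19.8997 − 16.3095) = 0.120 × 3.5902 = 0.43082 W/m².
Set 5.35 ln(C/361) = 0.43082: ln(C/361) = 0.43082/5.35 = 0.08053, so C = 361 × e^0.08053 = 361 × 1.08386 = 391.27 ppm.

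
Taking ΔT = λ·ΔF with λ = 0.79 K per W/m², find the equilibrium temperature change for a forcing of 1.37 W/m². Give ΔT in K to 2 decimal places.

ΔT = 1.08 K

ΔT = λ ΔF = 0.79 × 1.37 = 1.0823 K.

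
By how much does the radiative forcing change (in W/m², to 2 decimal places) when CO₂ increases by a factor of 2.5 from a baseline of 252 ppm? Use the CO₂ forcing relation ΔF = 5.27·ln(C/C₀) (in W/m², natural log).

ΔF = 5.27 × ln(2.5) = 5.27 × 0.91629 = 4.8288 W/m².

ΔF = 4.83 W/m²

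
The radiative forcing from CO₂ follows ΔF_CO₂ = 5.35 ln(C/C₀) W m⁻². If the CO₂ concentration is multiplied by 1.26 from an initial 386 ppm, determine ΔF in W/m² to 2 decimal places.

ΔF = 5.35 × ln(1.26) = 5.35 × 0.23111 = 1.2364 W/m².

ΔF = 1.24 W/m²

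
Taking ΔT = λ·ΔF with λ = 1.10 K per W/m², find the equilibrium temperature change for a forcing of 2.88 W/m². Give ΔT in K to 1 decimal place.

ΔT = λ ΔF = 1.10 × 2.88 = 3.1680 K.

ΔT = 3.2 K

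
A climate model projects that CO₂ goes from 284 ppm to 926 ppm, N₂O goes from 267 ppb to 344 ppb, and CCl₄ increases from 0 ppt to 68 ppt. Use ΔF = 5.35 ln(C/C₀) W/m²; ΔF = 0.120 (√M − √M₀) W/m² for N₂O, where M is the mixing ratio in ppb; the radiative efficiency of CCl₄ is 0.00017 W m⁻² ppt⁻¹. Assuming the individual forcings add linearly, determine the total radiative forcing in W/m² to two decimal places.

ΔF = 6.60 W/m²

CO₂: 5.35 × ln(926/284) = 5.35 × ln(3.26056) = 5.35 × 1.18190 = 6.3232 W/m².
N₂O: 0.120 × (√344 − √267) = 0.120 × (18.5472 − 16.3401) = 0.120 × 2.2071 = 0.2649 W/m².
CCl₄: ΔF = 0.00017 × (68 − 0) = 0.00017 × 68 = 0.0116 W/m².
Total ΔF = 6.3232 + 0.2649 + 0.0116 = 6.5997 W/m².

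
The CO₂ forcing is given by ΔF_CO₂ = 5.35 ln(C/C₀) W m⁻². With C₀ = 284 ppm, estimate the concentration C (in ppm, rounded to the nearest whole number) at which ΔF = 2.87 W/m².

C ≈ 486 ppm

Set 5.35 ln(C/284) = 2.87, so ln(C/284) = 2.87/5.35 = 0.53645.
Then C/284 = e^0.53645 = 1.70993, giving C = 284 × 1.70993 = 485.62 ppm.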